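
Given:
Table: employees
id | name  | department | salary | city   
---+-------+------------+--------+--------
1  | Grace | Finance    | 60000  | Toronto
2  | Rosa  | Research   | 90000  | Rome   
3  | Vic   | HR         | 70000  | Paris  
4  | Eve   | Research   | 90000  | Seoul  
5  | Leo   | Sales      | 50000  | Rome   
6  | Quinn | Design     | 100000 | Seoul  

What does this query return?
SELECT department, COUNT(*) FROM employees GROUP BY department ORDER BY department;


Assigning each row to its department group:
  Grace -> Finance
  Rosa -> Research
  Vic -> HR
  Eve -> Research
  Leo -> Sales
  Quinn -> Design


5 groups:
Design, 1
Finance, 1
HR, 1
Research, 2
Sales, 1


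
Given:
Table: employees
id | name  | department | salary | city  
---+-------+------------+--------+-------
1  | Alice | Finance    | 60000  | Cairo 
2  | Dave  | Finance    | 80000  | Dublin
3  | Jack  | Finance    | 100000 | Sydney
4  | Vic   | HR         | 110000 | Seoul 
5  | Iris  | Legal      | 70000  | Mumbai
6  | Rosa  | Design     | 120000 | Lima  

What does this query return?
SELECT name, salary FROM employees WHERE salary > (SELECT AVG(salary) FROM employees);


Subquery: AVG(salary) = 90000.0
Filtering: salary > 90000.0
  Jack (100000) -> MATCH
  Vic (110000) -> MATCH
  Rosa (120000) -> MATCH


3 rows:
Jack, 100000
Vic, 110000
Rosa, 120000


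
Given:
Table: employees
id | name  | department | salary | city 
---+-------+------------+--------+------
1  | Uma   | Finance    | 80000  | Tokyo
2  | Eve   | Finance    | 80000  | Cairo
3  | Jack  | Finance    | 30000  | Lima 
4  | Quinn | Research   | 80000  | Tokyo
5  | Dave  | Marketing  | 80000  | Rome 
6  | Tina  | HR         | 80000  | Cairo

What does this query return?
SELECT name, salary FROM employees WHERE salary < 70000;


Filtering: salary < 70000
Matching: 1 rows

1 rows:
Jack, 30000


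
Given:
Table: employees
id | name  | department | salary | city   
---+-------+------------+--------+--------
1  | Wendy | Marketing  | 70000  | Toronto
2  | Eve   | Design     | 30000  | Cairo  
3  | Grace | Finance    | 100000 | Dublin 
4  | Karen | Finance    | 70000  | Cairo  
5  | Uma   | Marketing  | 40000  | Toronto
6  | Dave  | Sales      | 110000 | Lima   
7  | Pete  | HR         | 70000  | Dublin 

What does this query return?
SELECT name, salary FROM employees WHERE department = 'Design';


Filtering: department = 'Design'
Matching rows: 1

1 rows:
Eve, 30000


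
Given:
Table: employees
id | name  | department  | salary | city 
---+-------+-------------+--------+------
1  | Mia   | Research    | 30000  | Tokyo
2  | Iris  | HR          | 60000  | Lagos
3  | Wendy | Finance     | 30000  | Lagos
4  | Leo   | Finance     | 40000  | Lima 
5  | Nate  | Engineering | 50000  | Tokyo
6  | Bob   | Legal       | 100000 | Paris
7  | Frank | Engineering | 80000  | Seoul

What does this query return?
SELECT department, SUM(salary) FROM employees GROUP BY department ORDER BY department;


Summing salary within each department:
  Engineering: 50000 + 80000 = 130000
  Finance: 30000 + 40000 = 70000
  HR: 60000 = 60000
  Legal: 100000 = 100000
  Research: 30000 = 30000


5 groups:
Engineering, 130000
Finance, 70000
HR, 60000
Legal, 100000
Research, 30000


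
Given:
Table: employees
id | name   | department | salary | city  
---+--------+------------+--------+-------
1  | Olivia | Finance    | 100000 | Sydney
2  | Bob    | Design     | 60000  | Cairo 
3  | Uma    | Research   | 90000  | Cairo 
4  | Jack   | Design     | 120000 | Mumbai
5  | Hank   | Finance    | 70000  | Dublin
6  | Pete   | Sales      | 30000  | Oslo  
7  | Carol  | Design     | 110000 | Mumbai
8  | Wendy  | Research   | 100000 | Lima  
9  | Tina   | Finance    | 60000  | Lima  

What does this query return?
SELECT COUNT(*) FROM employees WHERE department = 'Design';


Counting rows where department = 'Design'
  Bob -> MATCH
  Jack -> MATCH
  Carol -> MATCH


3


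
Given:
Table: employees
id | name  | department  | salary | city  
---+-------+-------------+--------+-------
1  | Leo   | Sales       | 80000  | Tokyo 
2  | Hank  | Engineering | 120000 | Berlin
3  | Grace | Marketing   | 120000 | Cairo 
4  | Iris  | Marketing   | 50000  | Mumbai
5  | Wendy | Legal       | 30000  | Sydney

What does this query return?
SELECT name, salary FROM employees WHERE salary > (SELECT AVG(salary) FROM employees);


Subquery: AVG(salary) = 80000.0
Filtering: salary > 80000.0
  Hank (120000) -> MATCH
  Grace (120000) -> MATCH


2 rows:
Hank, 120000
Grace, 120000


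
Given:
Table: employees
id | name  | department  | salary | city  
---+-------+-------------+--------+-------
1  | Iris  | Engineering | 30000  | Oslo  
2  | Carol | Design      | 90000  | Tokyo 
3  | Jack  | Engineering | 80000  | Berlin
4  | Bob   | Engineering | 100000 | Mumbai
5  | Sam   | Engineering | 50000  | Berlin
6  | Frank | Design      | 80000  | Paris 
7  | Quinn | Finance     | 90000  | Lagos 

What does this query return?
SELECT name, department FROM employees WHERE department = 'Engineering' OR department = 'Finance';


Filtering: department = 'Engineering' OR 'Finance'
Matching: 5 rows

5 rows:
Iris, Engineering
Jack, Engineering
Bob, Engineering
Sam, Engineering
Quinn, Finance


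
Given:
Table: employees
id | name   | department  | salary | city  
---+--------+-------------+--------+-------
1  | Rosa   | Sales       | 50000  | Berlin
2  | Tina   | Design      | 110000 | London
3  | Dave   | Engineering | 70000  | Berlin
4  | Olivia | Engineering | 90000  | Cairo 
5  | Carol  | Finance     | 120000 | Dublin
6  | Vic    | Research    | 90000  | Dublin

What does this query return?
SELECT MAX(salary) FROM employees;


Salaries: 50000, 110000, 70000, 90000, 120000, 90000
MAX = 120000

120000


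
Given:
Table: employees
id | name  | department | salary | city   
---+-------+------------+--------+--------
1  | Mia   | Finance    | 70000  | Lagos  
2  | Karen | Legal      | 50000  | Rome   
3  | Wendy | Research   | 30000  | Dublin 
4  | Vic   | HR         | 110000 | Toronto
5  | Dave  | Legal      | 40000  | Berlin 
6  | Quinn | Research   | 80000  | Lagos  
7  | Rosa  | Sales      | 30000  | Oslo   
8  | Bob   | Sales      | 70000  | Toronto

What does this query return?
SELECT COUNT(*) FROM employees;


COUNT(*) counts all rows

8


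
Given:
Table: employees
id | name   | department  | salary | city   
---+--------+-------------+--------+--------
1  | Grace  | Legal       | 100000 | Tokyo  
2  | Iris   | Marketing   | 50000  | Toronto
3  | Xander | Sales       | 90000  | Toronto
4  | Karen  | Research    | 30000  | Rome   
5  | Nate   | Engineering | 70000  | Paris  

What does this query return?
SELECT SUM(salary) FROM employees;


SUM(salary) = 100000 + 50000 + 90000 + 30000 + 70000 = 340000

340000


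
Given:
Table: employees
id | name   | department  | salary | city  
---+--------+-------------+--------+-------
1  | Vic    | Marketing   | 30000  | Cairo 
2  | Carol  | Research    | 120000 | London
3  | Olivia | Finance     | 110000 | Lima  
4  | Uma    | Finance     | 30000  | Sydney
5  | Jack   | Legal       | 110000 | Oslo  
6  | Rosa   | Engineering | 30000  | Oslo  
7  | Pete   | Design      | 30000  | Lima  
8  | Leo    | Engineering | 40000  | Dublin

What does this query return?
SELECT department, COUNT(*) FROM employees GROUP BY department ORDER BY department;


Assigning each row to its department group:
  Vic -> Marketing
  Carol -> Research
  Olivia -> Finance
  Uma -> Finance
  Jack -> Legal
  Rosa -> Engineering
  Pete -> Design
  Leo -> Engineering


6 groups:
Design, 1
Engineering, 2
Finance, 2
Legal, 1
Marketing, 1
Research, 1


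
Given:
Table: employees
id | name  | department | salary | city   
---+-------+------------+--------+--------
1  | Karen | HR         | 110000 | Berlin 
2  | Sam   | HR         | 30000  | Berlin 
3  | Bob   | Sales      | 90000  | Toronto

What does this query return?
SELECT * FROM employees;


SELECT * returns all 3 rows with all columns

3 rows:
1, Karen, HR, 110000, Berlin
2, Sam, HR, 30000, Berlin
3, Bob, Sales, 90000, Toronto


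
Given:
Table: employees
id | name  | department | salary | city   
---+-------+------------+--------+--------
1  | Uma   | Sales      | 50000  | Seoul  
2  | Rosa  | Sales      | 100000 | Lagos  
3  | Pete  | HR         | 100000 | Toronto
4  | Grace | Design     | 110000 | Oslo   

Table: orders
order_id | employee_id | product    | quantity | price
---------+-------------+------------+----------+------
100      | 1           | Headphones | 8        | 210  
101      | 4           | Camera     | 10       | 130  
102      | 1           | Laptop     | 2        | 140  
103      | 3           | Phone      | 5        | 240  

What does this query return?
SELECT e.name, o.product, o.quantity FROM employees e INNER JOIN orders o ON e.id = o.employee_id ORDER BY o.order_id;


Joining employees.id = orders.employee_id:
  employee Uma (id=1) -> order Headphones
  employee Grace (id=4) -> order Camera
  employee Uma (id=1) -> order Laptop
  employee Pete (id=3) -> order Phone


4 rows:
Uma, Headphones, 8
Grace, Camera, 10
Uma, Laptop, 2
Pete, Phone, 5


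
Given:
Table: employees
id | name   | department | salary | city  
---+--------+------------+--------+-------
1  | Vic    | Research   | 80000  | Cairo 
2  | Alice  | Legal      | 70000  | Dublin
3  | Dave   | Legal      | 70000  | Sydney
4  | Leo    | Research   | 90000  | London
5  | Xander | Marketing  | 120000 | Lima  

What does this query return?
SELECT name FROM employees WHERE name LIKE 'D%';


LIKE 'D%' matches names starting with 'D'
Matching: 1

1 rows:
Dave


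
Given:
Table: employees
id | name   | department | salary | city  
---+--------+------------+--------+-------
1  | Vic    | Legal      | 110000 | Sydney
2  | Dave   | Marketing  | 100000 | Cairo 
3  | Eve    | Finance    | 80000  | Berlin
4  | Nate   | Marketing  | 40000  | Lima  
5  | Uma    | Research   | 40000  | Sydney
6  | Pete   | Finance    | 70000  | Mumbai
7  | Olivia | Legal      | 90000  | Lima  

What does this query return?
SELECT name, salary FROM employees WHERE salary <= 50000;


Filtering: salary <= 50000
Matching: 2 rows

2 rows:
Nate, 40000
Uma, 40000


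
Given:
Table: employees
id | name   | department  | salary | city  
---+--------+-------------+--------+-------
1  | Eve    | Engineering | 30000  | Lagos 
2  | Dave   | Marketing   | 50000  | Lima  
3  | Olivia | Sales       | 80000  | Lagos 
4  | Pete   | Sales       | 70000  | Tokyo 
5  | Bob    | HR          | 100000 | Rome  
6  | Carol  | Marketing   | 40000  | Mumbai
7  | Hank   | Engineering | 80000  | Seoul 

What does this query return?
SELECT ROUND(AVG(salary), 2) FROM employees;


SUM(salary) = 450000
COUNT = 7
ROUND(AVG, 2) = ROUND(450000 / 7, 2) = 64285.71

64285.71


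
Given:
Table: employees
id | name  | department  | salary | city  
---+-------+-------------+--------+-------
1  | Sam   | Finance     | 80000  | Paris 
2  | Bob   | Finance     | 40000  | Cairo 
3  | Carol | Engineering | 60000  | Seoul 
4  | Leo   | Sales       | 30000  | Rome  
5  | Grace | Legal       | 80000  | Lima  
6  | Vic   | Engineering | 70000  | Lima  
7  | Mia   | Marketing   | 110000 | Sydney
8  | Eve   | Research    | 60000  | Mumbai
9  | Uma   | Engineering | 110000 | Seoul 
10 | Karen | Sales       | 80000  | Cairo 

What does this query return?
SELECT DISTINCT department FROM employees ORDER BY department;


All 'department' values (row order): Finance, Finance, Engineering, Sales, Legal, Engineering, Marketing, Research, Engineering, Sales
Removing duplicates leaves 6 unique value(s).

6 values:
Engineering
Finance
Legal
Marketing
Research
Sales


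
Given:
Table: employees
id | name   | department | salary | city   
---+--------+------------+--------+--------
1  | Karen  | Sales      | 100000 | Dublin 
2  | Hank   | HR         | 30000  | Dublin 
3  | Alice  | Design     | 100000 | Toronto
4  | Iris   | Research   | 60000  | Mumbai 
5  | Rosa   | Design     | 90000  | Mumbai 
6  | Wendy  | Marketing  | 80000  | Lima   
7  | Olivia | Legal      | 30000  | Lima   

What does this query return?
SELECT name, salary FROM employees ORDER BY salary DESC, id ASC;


Sorting by salary DESC, then id ASC for ties

7 rows:
Karen, 100000
Alice, 100000
Rosa, 90000
Wendy, 80000
Iris, 60000
Hank, 30000
Olivia, 30000


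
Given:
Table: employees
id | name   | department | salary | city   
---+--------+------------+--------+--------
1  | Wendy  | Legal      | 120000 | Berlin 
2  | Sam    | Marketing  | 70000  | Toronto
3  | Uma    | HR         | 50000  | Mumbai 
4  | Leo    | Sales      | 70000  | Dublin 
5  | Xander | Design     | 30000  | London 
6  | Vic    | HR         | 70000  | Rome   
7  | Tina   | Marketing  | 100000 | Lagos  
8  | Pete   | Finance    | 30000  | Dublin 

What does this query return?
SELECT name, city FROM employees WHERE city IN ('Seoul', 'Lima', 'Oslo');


Filtering: city IN ('Seoul', 'Lima', 'Oslo')
Matching: 0 rows

Empty result set (0 rows)


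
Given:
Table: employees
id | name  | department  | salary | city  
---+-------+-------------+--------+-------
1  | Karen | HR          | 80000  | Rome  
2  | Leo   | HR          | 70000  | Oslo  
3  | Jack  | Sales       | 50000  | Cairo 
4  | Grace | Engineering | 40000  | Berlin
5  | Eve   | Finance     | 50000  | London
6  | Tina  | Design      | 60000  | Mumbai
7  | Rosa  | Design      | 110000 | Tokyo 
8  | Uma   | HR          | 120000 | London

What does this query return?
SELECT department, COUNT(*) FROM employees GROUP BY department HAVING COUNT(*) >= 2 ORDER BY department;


Groups with count >= 2:
  Design: 2 -> PASS
  HR: 3 -> PASS
  Engineering: 1 -> filtered out
  Finance: 1 -> filtered out
  Sales: 1 -> filtered out


2 groups:
Design, 2
HR, 3


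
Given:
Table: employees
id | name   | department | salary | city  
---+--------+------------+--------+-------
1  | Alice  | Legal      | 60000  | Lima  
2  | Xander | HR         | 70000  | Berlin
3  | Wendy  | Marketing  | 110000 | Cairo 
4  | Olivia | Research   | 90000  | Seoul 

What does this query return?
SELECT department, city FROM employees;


Projecting columns: department, city

4 rows:
Legal, Lima
HR, Berlin
Marketing, Cairo
Research, Seoul


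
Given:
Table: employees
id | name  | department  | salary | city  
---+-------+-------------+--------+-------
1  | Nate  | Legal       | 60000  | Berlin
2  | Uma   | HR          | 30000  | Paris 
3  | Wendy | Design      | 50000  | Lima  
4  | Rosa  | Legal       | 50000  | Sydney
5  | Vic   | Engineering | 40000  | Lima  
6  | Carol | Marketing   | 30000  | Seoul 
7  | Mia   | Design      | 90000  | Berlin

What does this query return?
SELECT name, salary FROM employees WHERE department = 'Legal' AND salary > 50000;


Filtering: department = 'Legal' AND salary > 50000
Matching: 1 rows

1 rows:
Nate, 60000


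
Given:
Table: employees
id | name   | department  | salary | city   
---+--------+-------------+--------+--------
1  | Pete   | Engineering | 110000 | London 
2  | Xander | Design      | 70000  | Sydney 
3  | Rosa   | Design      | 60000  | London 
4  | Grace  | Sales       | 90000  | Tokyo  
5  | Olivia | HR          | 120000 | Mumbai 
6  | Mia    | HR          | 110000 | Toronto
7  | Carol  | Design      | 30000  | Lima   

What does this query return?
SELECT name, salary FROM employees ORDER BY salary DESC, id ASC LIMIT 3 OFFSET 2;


Sort by salary DESC (id ASC tiebreak), then skip 2 and take 3
Rows 3 through 5

3 rows:
Mia, 110000
Grace, 90000
Xander, 70000


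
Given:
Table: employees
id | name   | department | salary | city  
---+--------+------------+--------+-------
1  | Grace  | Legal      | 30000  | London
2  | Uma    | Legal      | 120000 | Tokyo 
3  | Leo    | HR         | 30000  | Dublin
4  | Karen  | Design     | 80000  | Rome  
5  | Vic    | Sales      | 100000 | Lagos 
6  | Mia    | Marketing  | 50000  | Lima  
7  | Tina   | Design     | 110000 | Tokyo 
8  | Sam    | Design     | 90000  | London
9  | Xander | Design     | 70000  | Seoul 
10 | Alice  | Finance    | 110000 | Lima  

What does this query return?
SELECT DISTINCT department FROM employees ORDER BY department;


All 'department' values (row order): Legal, Legal, HR, Design, Sales, Marketing, Design, Design, Design, Finance
Removing duplicates leaves 6 unique value(s).

6 values:
Design
Finance
HR
Legal
Marketing
Sales


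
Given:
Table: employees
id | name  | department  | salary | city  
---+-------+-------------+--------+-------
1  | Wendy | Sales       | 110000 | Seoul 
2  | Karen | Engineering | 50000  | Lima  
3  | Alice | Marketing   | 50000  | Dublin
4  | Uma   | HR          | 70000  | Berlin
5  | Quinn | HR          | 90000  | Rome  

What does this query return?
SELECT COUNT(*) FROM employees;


COUNT(*) counts all rows

5


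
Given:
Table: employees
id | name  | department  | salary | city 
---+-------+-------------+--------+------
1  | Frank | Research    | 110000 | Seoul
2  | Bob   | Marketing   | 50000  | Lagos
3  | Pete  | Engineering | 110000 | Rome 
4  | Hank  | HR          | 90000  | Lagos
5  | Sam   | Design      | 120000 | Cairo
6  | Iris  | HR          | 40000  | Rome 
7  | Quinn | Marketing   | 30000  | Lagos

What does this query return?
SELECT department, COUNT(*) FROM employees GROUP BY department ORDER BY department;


Assigning each row to its department group:
  Frank -> Research
  Bob -> Marketing
  Pete -> Engineering
  Hank -> HR
  Sam -> Design
  Iris -> HR
  Quinn -> Marketing


5 groups:
Design, 1
Engineering, 1
HR, 2
Marketing, 2
Research, 1


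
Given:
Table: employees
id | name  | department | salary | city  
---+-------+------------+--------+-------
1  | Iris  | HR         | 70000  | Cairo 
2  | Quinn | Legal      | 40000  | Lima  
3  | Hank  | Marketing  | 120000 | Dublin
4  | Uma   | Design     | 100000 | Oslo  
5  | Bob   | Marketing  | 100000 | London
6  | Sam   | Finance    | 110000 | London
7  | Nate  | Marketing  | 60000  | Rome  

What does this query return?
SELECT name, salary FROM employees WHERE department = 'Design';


Filtering: department = 'Design'
Matching rows: 1

1 rows:
Uma, 100000


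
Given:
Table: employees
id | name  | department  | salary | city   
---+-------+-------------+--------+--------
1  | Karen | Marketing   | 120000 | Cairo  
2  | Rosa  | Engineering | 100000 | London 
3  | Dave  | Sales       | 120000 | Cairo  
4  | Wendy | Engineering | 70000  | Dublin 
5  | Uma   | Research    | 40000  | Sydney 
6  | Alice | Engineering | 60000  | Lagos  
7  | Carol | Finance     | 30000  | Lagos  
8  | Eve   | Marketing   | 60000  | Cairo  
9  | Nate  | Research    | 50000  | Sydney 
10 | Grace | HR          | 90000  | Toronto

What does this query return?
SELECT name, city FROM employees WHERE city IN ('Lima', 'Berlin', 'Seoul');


Filtering: city IN ('Lima', 'Berlin', 'Seoul')
Matching: 0 rows

Empty result set (0 rows)


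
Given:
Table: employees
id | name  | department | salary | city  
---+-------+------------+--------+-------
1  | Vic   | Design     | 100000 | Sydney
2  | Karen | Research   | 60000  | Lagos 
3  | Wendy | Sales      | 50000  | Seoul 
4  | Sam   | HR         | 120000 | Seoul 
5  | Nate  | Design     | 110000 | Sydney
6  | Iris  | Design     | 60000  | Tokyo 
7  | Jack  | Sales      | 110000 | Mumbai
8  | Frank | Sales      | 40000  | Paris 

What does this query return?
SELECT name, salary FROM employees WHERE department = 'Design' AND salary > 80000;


Filtering: department = 'Design' AND salary > 80000
Matching: 2 rows

2 rows:
Vic, 100000
Nate, 110000


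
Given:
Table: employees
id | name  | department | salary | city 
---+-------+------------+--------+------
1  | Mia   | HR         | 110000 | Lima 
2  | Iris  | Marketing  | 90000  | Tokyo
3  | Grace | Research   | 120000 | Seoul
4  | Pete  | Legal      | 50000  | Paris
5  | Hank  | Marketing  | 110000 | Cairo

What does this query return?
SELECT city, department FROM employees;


Projecting columns: city, department

5 rows:
Lima, HR
Tokyo, Marketing
Seoul, Research
Paris, Legal
Cairo, Marketing


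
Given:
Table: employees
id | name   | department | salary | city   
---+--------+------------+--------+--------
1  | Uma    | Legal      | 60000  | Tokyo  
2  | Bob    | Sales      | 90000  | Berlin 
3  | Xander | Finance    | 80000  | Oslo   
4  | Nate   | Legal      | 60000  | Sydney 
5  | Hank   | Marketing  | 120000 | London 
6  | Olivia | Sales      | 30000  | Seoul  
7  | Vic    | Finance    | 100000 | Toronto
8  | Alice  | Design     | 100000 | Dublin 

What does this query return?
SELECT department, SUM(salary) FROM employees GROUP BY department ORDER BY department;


Summing salary within each department:
  Design: 100000 = 100000
  Finance: 80000 + 100000 = 180000
  Legal: 60000 + 60000 = 120000
  Marketing: 120000 = 120000
  Sales: 90000 + 30000 = 120000


5 groups:
Design, 100000
Finance, 180000
Legal, 120000
Marketing, 120000
Sales, 120000


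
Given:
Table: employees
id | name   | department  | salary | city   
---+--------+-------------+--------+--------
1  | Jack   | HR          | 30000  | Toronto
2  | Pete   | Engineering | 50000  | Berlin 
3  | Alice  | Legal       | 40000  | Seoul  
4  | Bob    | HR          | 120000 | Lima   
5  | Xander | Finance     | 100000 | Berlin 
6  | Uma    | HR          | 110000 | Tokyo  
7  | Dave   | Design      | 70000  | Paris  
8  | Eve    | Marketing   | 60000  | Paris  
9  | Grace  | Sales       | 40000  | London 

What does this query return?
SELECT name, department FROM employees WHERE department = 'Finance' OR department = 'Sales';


Filtering: department = 'Finance' OR 'Sales'
Matching: 2 rows

2 rows:
Xander, Finance
Grace, Sales


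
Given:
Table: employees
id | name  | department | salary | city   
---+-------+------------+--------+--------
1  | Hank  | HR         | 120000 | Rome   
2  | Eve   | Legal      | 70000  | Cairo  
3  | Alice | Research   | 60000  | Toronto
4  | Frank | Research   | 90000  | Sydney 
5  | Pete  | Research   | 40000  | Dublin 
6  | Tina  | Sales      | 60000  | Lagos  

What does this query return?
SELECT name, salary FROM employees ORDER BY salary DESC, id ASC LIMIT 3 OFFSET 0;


Sort by salary DESC (id ASC tiebreak), then skip 0 and take 3
Rows 1 through 3

3 rows:
Hank, 120000
Frank, 90000
Eve, 70000


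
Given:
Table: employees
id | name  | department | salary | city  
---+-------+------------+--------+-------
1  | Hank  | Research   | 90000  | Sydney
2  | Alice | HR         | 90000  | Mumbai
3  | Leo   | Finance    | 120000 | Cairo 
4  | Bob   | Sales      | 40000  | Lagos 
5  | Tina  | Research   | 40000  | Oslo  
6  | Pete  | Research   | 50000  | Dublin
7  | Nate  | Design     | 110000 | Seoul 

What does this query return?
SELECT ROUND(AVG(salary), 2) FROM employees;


SUM(salary) = 540000
COUNT = 7
ROUND(AVG, 2) = ROUND(540000 / 7, 2) = 77142.86

77142.86


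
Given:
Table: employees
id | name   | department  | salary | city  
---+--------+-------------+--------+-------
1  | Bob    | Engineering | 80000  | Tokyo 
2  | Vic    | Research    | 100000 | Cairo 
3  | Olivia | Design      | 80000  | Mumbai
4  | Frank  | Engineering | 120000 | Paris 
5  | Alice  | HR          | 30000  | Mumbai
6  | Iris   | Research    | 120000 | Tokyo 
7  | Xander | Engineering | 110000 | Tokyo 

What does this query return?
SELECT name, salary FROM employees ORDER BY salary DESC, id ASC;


Sorting by salary DESC, then id ASC for ties

7 rows:
Frank, 120000
Iris, 120000
Xander, 110000
Vic, 100000
Bob, 80000
Olivia, 80000
Alice, 30000


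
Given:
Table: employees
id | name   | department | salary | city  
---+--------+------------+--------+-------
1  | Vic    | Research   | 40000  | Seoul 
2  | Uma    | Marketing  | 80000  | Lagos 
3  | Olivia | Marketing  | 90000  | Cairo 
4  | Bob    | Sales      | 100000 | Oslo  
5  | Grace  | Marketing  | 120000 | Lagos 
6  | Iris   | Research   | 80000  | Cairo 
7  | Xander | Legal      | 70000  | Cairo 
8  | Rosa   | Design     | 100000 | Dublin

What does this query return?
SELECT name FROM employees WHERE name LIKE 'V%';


LIKE 'V%' matches names starting with 'V'
Matching: 1

1 rows:
Vic


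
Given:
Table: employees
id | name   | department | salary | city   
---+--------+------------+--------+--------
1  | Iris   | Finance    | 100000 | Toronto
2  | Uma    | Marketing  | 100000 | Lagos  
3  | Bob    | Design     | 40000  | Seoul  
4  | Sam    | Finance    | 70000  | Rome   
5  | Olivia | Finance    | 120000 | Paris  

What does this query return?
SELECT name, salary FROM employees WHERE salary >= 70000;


Filtering: salary >= 70000
Matching: 4 rows

4 rows:
Iris, 100000
Uma, 100000
Sam, 70000
Olivia, 120000


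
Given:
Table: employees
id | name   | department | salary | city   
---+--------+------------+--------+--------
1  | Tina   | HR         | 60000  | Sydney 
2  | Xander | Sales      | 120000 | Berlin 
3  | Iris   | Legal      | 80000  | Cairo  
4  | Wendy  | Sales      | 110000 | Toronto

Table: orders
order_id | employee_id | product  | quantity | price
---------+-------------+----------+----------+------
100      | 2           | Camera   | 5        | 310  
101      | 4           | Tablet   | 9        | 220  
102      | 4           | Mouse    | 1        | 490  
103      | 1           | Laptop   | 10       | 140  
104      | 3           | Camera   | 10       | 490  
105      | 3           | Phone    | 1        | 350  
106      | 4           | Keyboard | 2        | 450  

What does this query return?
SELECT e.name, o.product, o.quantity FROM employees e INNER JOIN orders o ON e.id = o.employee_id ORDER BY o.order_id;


Joining employees.id = orders.employee_id:
  employee Xander (id=2) -> order Camera
  employee Wendy (id=4) -> order Tablet
  employee Wendy (id=4) -> order Mouse
  employee Tina (id=1) -> order Laptop
  employee Iris (id=3) -> order Camera
  employee Iris (id=3) -> order Phone
  employee Wendy (id=4) -> order Keyboard


7 rows:
Xander, Camera, 5
Wendy, Tablet, 9
Wendy, Mouse, 1
Tina, Laptop, 10
Iris, Camera, 10
Iris, Phone, 1
Wendy, Keyboard, 2


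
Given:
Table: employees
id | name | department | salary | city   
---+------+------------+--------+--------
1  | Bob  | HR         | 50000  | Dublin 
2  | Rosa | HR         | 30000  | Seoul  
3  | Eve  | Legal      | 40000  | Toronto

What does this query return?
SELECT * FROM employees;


SELECT * returns all 3 rows with all columns

3 rows:
1, Bob, HR, 50000, Dublin
2, Rosa, HR, 30000, Seoul
3, Eve, Legal, 40000, Toronto


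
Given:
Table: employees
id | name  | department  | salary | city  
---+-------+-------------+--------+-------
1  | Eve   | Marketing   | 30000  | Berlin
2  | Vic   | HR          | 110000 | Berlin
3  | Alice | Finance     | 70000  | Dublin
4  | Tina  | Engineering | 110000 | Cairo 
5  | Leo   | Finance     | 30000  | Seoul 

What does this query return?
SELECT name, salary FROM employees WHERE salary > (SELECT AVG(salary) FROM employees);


Subquery: AVG(salary) = 70000.0
Filtering: salary > 70000.0
  Vic (110000) -> MATCH
  Tina (110000) -> MATCH


2 rows:
Vic, 110000
Tina, 110000


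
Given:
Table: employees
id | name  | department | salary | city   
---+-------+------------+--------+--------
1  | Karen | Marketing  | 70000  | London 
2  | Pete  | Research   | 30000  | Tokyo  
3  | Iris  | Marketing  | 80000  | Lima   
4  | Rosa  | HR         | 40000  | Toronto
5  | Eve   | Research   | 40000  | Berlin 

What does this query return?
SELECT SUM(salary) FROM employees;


SUM(salary) = 70000 + 30000 + 80000 + 40000 + 40000 = 260000

260000


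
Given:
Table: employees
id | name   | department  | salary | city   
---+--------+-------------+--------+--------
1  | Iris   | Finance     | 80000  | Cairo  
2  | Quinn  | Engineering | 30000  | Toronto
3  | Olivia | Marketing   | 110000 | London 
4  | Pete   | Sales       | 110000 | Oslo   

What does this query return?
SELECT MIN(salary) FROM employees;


Salaries: 80000, 30000, 110000, 110000
MIN = 30000

30000


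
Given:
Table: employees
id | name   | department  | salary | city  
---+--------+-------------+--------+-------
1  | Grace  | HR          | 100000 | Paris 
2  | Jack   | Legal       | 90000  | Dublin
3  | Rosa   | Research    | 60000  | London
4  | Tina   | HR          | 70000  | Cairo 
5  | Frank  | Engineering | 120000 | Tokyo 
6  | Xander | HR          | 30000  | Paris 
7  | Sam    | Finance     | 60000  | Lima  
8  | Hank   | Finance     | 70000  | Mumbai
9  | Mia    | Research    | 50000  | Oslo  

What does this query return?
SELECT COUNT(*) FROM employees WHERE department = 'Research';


Counting rows where department = 'Research'
  Rosa -> MATCH
  Mia -> MATCH


2


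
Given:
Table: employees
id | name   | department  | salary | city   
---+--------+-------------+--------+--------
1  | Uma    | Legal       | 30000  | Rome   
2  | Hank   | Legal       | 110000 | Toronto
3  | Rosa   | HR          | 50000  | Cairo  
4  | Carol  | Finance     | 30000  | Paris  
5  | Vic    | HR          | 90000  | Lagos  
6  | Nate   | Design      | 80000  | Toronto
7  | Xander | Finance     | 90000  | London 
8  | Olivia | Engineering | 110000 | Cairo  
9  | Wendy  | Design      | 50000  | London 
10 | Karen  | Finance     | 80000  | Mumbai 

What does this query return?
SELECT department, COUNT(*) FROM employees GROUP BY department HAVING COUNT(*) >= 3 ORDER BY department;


Groups with count >= 3:
  Finance: 3 -> PASS
  Design: 2 -> filtered out
  Engineering: 1 -> filtered out
  HR: 2 -> filtered out
  Legal: 2 -> filtered out


1 groups:
Finance, 3


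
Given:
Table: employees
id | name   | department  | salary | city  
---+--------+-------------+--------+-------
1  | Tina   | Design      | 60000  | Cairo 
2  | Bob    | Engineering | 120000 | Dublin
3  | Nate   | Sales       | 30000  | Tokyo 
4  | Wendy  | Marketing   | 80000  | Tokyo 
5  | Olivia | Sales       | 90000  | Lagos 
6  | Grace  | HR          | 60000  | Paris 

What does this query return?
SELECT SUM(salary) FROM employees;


SUM(salary) = 60000 + 120000 + 30000 + 80000 + 90000 + 60000 = 440000

440000


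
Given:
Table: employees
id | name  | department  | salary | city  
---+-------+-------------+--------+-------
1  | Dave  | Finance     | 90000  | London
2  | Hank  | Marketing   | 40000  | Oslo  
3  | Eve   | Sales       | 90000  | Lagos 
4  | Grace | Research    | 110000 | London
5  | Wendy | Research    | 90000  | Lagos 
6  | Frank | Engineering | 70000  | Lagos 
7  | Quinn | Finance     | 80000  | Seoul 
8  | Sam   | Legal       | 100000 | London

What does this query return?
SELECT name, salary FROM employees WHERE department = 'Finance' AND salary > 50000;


Filtering: department = 'Finance' AND salary > 50000
Matching: 2 rows

2 rows:
Dave, 90000
Quinn, 80000


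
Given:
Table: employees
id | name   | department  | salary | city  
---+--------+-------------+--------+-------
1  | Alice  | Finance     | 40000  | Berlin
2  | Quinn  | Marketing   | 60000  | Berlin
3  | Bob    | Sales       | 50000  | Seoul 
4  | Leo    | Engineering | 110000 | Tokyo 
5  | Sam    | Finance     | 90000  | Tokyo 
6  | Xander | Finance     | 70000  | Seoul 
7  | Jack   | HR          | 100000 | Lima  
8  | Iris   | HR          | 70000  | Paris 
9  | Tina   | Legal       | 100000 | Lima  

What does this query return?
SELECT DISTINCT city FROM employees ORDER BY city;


All 'city' values (row order): Berlin, Berlin, Seoul, Tokyo, Tokyo, Seoul, Lima, Paris, Lima
Removing duplicates leaves 5 unique value(s).

5 values:
Berlin
Lima
Paris
Seoul
Tokyo


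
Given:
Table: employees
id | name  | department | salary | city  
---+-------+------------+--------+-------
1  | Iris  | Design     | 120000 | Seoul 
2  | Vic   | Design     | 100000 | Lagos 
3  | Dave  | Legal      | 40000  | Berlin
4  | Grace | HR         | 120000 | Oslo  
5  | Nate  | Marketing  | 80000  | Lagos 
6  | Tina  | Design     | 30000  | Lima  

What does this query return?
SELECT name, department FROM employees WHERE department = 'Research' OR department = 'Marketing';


Filtering: department = 'Research' OR 'Marketing'
Matching: 1 rows

1 rows:
Nate, Marketing


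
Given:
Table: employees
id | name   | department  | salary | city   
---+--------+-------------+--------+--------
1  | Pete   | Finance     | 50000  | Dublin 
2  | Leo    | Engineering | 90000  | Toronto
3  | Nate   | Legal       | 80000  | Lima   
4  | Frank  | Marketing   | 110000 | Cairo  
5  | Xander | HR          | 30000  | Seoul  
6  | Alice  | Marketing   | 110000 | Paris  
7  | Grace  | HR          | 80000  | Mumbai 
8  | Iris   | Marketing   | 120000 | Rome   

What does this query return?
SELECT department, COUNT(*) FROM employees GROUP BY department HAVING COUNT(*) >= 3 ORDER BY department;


Groups with count >= 3:
  Marketing: 3 -> PASS
  Engineering: 1 -> filtered out
  Finance: 1 -> filtered out
  HR: 2 -> filtered out
  Legal: 1 -> filtered out


1 groups:
Marketing, 3


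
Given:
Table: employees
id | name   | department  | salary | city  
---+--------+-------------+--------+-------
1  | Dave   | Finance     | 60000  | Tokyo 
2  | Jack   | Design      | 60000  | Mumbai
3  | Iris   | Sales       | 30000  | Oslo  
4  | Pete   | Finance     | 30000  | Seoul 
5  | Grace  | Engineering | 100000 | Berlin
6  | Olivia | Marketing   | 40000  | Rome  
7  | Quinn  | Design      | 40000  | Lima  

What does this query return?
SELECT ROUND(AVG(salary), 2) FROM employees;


SUM(salary) = 360000
COUNT = 7
ROUND(AVG, 2) = ROUND(360000 / 7, 2) = 51428.57

51428.57


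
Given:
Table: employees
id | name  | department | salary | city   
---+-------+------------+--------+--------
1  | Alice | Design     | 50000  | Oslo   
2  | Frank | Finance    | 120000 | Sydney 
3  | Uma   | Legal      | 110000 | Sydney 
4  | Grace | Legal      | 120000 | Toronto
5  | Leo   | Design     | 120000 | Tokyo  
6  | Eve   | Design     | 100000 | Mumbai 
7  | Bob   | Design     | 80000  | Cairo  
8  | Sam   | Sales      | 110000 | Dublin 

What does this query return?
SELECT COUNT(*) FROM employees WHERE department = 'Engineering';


Counting rows where department = 'Engineering'


0


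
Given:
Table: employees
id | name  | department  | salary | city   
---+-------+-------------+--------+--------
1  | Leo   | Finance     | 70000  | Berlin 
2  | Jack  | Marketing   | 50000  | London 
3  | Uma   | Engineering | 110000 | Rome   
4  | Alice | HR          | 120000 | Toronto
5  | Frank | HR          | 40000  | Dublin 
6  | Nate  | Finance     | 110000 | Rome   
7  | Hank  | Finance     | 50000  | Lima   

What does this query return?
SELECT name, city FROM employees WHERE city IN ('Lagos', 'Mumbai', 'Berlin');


Filtering: city IN ('Lagos', 'Mumbai', 'Berlin')
Matching: 1 rows

1 rows:
Leo, Berlin


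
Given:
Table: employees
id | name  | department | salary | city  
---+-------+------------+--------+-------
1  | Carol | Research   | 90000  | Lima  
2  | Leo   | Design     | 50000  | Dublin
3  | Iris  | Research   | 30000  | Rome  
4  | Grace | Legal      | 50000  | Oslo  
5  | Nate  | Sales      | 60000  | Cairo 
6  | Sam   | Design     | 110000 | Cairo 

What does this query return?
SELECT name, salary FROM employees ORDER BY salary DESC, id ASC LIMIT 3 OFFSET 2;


Sort by salary DESC (id ASC tiebreak), then skip 2 and take 3
Rows 3 through 5

3 rows:
Nate, 60000
Leo, 50000
Grace, 50000


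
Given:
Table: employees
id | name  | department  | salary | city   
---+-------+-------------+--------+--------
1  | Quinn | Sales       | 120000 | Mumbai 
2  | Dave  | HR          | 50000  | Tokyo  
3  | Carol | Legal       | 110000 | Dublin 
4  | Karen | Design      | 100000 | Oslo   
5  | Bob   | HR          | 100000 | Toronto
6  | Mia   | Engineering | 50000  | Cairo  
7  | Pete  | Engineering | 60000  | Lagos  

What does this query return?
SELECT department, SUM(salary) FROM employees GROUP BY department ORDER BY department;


Summing salary within each department:
  Design: 100000 = 100000
  Engineering: 50000 + 60000 = 110000
  HR: 50000 + 100000 = 150000
  Legal: 110000 = 110000
  Sales: 120000 = 120000


5 groups:
Design, 100000
Engineering, 110000
HR, 150000
Legal, 110000
Sales, 120000


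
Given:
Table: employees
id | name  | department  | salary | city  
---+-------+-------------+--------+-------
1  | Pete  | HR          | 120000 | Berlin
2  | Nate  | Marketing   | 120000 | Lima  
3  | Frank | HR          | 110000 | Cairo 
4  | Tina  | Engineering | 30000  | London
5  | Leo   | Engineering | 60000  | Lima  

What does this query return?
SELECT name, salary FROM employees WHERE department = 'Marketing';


Filtering: department = 'Marketing'
Matching rows: 1

1 rows:
Nate, 120000


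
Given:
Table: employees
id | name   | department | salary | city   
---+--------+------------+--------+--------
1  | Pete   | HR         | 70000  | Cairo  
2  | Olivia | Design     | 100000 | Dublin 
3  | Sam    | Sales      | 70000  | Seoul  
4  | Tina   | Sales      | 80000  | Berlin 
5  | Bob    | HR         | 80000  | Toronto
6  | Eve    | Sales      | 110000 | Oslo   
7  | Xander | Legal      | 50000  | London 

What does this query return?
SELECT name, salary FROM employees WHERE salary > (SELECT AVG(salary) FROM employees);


Subquery: AVG(salary) = 80000.0
Filtering: salary > 80000.0
  Olivia (100000) -> MATCH
  Eve (110000) -> MATCH


2 rows:
Olivia, 100000
Eve, 110000


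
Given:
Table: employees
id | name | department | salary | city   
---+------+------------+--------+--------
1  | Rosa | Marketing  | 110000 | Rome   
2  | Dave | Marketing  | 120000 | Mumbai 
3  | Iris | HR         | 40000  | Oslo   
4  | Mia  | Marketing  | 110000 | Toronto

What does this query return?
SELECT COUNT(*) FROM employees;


COUNT(*) counts all rows

4


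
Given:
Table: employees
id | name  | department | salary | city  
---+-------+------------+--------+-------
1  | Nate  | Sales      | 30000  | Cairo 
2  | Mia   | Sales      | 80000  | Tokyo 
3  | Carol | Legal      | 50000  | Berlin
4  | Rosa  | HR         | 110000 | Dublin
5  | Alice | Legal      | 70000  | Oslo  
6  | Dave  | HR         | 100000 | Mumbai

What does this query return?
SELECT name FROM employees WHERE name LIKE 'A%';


LIKE 'A%' matches names starting with 'A'
Matching: 1

1 rows:
Alice


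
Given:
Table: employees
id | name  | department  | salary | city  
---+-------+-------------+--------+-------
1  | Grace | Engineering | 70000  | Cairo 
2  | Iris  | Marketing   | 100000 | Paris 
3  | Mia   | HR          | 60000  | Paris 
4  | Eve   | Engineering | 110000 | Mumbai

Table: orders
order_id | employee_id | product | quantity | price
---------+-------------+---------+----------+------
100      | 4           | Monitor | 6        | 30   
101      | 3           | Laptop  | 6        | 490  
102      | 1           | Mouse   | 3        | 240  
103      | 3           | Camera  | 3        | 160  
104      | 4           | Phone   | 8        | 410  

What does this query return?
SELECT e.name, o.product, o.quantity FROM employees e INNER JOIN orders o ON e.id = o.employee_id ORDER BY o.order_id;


Joining employees.id = orders.employee_id:
  employee Eve (id=4) -> order Monitor
  employee Mia (id=3) -> order Laptop
  employee Grace (id=1) -> order Mouse
  employee Mia (id=3) -> order Camera
  employee Eve (id=4) -> order Phone


5 rows:
Eve, Monitor, 6
Mia, Laptop, 6
Grace, Mouse, 3
Mia, Camera, 3
Eve, Phone, 8


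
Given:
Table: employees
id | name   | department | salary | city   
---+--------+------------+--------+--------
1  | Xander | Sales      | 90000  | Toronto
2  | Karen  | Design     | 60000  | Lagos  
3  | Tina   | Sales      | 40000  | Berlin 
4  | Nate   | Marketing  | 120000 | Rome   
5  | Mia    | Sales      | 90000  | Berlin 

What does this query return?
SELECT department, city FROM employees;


Projecting columns: department, city

5 rows:
Sales, Toronto
Design, Lagos
Sales, Berlin
Marketing, Rome
Sales, Berlin


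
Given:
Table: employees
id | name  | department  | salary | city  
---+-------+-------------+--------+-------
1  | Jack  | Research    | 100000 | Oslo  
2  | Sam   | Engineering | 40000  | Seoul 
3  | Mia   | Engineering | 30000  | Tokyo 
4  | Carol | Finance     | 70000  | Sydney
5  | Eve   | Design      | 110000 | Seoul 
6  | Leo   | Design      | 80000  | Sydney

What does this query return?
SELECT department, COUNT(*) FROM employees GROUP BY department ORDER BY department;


Assigning each row to its department group:
  Jack -> Research
  Sam -> Engineering
  Mia -> Engineering
  Carol -> Finance
  Eve -> Design
  Leo -> Design


4 groups:
Design, 2
Engineering, 2
Finance, 1
Research, 1
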